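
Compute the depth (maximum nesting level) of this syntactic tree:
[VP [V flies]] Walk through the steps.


Count bracket nesting levels:
'[' at pos 0: depth = 1
'[' at pos 4: depth = 2
Maximum depth reached: 2

2


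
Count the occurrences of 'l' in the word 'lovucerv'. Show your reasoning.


Letter 'l' in 'lovucerv': found at position(s) 1 = 1 occurrence(s).

1


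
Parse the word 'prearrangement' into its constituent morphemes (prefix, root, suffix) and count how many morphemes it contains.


Step 1: Identify prefix: 'pre' (meaning: before)
Step 2: Identify root: 'arrange'
Step 3: Identify suffix(es): 'ment'
Decomposition: pre- (prefix: before) + arrange (root) + -ment (suffix: action/result)
Total morphemes: 3

3 morphemes (pre- (prefix: before) + arrange (root) + -ment (suffix: action/result))


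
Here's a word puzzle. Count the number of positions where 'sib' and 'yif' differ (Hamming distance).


Alignment:
Position 1: 's' vs 'y' = DIFFER
Position 2: 'i' vs 'i' = match
Position 3: 'b' vs 'f' = DIFFER
Total differences: 2

2


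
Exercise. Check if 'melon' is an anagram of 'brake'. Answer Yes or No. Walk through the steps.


Sorted letters of 'melon': 'elmno'
Sorted letters of 'brake': 'abekr'
They do not match.

No


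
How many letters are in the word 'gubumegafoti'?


Spell out 'gubumegafoti' and number each letter: g(1), u(2), b(3), u(4), m(5), e(6), g(7), a(8), f(9), o(10), t(11), i(12). Total: 12 letters.

12


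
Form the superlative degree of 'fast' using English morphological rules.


Apply superlative formation (add -est): 'fast' -> 'fastest'.

fastest


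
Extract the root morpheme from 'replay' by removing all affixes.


Remove prefix 're' from 'replay' to get root 'play'.

play


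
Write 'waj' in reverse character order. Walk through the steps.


Reverse 'waj' character by character: 'jaw'.

jaw


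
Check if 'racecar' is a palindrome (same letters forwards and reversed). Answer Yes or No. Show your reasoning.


Forward: 'racecar'
Reversed: 'racecar'
They are identical.

Yes


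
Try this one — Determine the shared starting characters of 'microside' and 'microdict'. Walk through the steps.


Compare from the start: 5 characters match: 'micro'. Mismatch at position 6: 's' vs 'd'.

micro


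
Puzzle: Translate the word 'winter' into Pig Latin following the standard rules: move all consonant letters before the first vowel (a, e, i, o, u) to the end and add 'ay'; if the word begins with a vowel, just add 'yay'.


'winter': move consonant cluster 'w' to end and add 'ay': 'interway'.

interway


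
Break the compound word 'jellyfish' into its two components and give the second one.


Split 'jellyfish' into 'jelly' + 'fish'. The second part is 'fish'.

fish


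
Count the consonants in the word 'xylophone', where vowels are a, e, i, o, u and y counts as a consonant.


Consonants in 'xylophone': x, y, l, p, h, n = 6 consonants.

6


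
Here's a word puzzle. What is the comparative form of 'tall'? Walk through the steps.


Apply comparative formation (add -er): 'tall' -> 'taller'.

taller


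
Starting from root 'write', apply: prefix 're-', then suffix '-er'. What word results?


Step 1: Add prefix 're-' to 'write' = 'rewrite'
Step 2: Add suffix '-er' to 'rewrite' = 'rewriter'

rewriter


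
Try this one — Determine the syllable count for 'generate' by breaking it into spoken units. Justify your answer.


Break 'generate' into syllables: gen-er-ate -> gen | er | ate = 3 syllables

3 syllables


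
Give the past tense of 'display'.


Apply rule: Add -ed. 'display' becomes 'displayed'.

displayed


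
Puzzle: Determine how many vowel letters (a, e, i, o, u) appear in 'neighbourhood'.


Vowels in 'neighbourhood': e, i, o, u, o, o = 6 vowels.

6


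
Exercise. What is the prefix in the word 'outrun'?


The word 'outrun' = 'out' (prefix) + 'run' (root). The prefix is 'out'.

out


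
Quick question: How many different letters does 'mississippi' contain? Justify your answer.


Unique letters in 'mississippi': {i, m, p, s} = 4 distinct letters.

4


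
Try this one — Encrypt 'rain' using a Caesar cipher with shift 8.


Shift each letter by 8: r -> z, a -> i, i -> q, n -> v. Result: 'ziqv'.

ziqv


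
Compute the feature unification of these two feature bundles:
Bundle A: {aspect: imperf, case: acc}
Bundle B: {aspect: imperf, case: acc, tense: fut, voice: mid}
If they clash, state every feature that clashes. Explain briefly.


Compare features:
aspect: A=imperf vs B=imperf -> unified: imperf
case: A=acc vs B=acc -> unified: acc
tense: A=_ vs B=fut -> unified: fut
voice: A=_ vs B=mid -> unified: mid
No clashes found.

Unified: {aspect: imperf, case: acc, tense: fut, voice: mid}


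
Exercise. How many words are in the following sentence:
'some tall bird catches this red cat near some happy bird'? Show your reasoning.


Split into words: some | tall | bird | catches | this | red | cat | near | some | happy | bird = 11 words.

11


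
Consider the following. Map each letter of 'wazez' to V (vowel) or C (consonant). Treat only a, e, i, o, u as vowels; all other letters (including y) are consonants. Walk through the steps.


Letter mapping: w = C, a = V, z = C, e = V, z = C.

CVCVC


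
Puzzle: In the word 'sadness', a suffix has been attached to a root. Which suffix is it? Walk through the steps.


The word 'sadness' = 'sad' (root) + '-ness' (suffix). The suffix is '-ness'.

ness


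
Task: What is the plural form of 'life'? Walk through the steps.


Apply rule: Change -fe to -ves. 'life' becomes 'lives'.

lives


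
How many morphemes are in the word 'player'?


Decomposition: play (root) + -er (suffix) = 2 morpheme(s)

2 morphemes


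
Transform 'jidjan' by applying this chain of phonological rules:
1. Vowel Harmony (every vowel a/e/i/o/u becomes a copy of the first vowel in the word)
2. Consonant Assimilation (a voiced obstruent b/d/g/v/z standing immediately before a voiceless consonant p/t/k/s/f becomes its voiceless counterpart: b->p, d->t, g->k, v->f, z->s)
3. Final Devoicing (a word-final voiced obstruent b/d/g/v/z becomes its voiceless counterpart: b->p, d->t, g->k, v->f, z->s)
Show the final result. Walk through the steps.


Starting form: 'jidjan'
Rule 1: Vowel Harmony: all vowels become 'i' (matching first vowel). 'jidjan' -> 'jidjin'
Rule 2: Consonant Assimilation: no voiced obstruent (b/d/g/v/z) stands immediately before a voiceless consonant (p/t/k/s/f). No change.
Rule 3: Final Devoicing: final consonant 'n' is not one of the voiced obstruents b/d/g/v/z. No change.
Final form: 'jidjin'

jidjin


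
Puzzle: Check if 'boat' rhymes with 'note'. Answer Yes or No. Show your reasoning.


Rime (stressed vowel + following sounds) of 'boat': -oat = /oʊt/
Rime of 'note': -ote = /oʊt/
/oʊt/ and /oʊt/ are the same ending sound, so the words rhyme.

Yes


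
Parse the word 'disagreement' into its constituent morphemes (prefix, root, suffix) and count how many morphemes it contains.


Step 1: Identify prefix: 'dis' (meaning: not/apart)
Step 2: Identify root: 'agree'
Step 3: Identify suffix(es): 'ment'
Decomposition: dis- (prefix: not/apart) + agree (root) + -ment (suffix: action/result)
Total morphemes: 3

3 morphemes (dis- (prefix: not/apart) + agree (root) + -ment (suffix: action/result))


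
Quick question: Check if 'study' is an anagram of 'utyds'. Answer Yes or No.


Sorted letters of 'study': 'dstuy'
Sorted letters of 'utyds': 'dstuy'
They match.

Yes


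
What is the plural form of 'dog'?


Apply rule: Add -s. 'dog' becomes 'dogs'.

dogs


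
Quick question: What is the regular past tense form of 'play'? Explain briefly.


Apply rule: Add -ed. 'play' becomes 'played'.

played


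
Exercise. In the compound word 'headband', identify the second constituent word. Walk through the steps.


Split 'headband' into 'head' + 'band'. The second part is 'band'.

band


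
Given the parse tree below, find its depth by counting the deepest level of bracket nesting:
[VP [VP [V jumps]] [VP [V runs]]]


Count bracket nesting levels:
'[' at pos 0: depth = 1
'[' at pos 4: depth = 2
'[' at pos 8: depth = 3
'[' at pos 19: depth = 2
'[' at pos 23: depth = 3
Maximum depth reached: 3

3


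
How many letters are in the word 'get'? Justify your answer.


Spell out 'get' and number each letter: g(1), e(2), t(3). Total: 3 letters.

3


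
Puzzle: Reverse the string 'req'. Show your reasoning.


Reverse 'req' character by character: 'qer'.

qer


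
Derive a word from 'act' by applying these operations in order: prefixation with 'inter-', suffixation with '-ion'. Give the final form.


Step 1: Add prefix 'inter-' to 'act' = 'interact'
Step 2: Add suffix '-ion' to 'interact' = 'interaction'

interaction


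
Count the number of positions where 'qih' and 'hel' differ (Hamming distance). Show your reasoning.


Alignment:
Position 1: 'q' vs 'h' = DIFFER
Position 2: 'i' vs 'e' = DIFFER
Position 3: 'h' vs 'l' = DIFFER
Total differences: 3

3


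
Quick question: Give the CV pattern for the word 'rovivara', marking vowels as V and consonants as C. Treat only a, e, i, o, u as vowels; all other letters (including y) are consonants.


Letter mapping: r = C, o = V, v = C, i = V, v = C, a = V, r = C, a = V.

CVCVCVCV


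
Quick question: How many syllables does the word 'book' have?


Break 'book' into syllables: book -> book = 1 syllable

1 syllable


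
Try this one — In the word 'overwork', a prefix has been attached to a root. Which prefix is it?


The word 'overwork' = 'over' (prefix) + 'work' (root). The prefix is 'over'.

over


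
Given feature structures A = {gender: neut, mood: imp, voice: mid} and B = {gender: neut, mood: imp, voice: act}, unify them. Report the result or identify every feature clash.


Compare features:
gender: A=neut vs B=neut -> unified: neut
mood: A=imp vs B=imp -> unified: imp
voice: A=mid vs B=act -> CLASH
Clash detected on feature 'voice' (mid vs act); unification fails.

CLASH on 'voice' (mid vs act)


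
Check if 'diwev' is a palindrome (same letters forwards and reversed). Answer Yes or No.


Forward: 'diwev'
Reversed: 'vewid'
They differ.

No


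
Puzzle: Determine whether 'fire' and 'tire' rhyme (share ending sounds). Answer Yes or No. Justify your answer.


Rime (stressed vowel + following sounds) of 'fire': -ire = /aɪər/
Rime of 'tire': -ire = /aɪər/
/aɪər/ and /aɪər/ are the same ending sound, so the words rhyme.

Yes


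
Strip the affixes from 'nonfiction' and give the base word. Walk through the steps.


Remove prefix 'non' from 'nonfiction' to get root 'fiction'.

fiction


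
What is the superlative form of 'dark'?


Apply superlative formation (add -est): 'dark' -> 'darkest'.

darkest


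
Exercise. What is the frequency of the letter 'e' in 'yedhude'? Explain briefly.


Letter 'e' in 'yedhude': found at position(s) 2, 7 = 2 occurrence(s).

2


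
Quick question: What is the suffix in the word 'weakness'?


The word 'weakness' = 'weak' (root) + '-ness' (suffix). The suffix is '-ness'.

ness


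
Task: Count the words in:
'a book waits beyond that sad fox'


Split into words: a | book | waits | beyond | that | sad | fox = 7 words.

7


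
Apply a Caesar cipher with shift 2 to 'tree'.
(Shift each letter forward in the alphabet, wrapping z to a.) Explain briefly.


Shift each letter by 2: t -> v, r -> t, e -> g, e -> g. Result: 'vtgg'.

vtgg


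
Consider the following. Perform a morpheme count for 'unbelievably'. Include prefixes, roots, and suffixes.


Decomposition: un- (prefix) + believe (root) + -able (suffix) + -ly (suffix) = 4 morpheme(s)

4 morphemes


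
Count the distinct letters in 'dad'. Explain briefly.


Unique letters in 'dad': {a, d} = 2 distinct letters.

2


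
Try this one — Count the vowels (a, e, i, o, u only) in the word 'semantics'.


Vowels in 'semantics': e, a, i = 3 vowels.

3


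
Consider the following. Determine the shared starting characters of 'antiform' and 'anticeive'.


Compare from the start: 4 characters match: 'anti'. Mismatch at position 5: 'f' vs 'c'.

anti


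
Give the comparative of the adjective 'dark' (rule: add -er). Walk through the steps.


Apply comparative formation (add -er): 'dark' -> 'darker'.

darker


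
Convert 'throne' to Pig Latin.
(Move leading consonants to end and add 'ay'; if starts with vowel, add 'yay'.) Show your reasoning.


'throne': move consonant cluster 'thr' to end and add 'ay': 'onethray'.

onethray


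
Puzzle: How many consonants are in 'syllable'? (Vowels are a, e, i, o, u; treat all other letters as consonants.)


Consonants in 'syllable': s, y, l, l, b, l = 6 consonants.

6


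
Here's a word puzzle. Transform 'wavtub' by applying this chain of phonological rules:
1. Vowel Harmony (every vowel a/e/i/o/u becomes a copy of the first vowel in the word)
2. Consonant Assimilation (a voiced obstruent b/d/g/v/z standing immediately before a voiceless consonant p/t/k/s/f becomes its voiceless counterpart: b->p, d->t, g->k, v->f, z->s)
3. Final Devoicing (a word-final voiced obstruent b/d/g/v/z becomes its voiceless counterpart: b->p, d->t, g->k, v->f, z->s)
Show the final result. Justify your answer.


Starting form: 'wavtub'
Rule 1: Vowel Harmony: all vowels become 'a' (matching first vowel). 'wavtub' -> 'wavtab'
Rule 2: Consonant Assimilation: voiced obstruent before voiceless consonant becomes voiceless ('vt' -> 'ft'). 'wavtab' -> 'waftab'
Rule 3: Final Devoicing: word-final voiced obstruent 'b' becomes voiceless 'p'. 'waftab' -> 'waftap'
Final form: 'waftap'

waftap


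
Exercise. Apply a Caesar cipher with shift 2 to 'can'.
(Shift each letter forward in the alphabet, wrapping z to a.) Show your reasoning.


Shift each letter by 2: c -> e, a -> c, n -> p. Result: 'ecp'.

ecp


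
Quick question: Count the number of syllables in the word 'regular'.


Break 'regular' into syllables: reg-u-lar -> reg | u | lar = 3 syllables

3 syllables


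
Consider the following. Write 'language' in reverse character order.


Reverse 'language' character by character: 'egaugnal'.

egaugnal


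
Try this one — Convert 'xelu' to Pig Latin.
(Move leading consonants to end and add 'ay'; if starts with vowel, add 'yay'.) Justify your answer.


'xelu': move consonant cluster 'x' to end and add 'ay': 'eluxay'.

eluxay


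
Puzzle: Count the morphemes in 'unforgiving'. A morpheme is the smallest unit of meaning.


Decomposition: un- (prefix) + forgive (root) + -ing (suffix) = 3 morpheme(s)

3 morphemes


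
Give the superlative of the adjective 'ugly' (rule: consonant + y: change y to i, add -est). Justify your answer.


Apply superlative formation (consonant + y: change y to i, add -est): 'ugly' -> 'ugliest'.

ugliest


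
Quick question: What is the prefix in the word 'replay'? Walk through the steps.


The word 'replay' = 're' (prefix) + 'play' (root). The prefix is 're'.

re


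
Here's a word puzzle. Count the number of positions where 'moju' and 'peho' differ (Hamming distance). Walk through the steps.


Alignment:
Position 1: 'm' vs 'p' = DIFFER
Position 2: 'o' vs 'e' = DIFFER
Position 3: 'j' vs 'h' = DIFFER
Position 4: 'u' vs 'o' = DIFFER
Total differences: 4

4


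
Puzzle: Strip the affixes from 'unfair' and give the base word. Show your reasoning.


Remove prefix 'un' from 'unfair' to get root 'fair'.

fair


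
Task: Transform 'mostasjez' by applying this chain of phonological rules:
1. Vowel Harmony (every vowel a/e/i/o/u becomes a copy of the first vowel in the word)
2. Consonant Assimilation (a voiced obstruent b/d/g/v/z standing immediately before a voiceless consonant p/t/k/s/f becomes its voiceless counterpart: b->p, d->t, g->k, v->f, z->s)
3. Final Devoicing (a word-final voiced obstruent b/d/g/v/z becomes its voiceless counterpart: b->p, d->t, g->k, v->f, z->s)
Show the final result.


Starting form: 'mostasjez'
Rule 1: Vowel Harmony: all vowels become 'o' (matching first vowel). 'mostasjez' -> 'mostosjoz'
Rule 2: Consonant Assimilation: no voiced obstruent (b/d/g/v/z) stands immediately before a voiceless consonant (p/t/k/s/f). No change.
Rule 3: Final Devoicing: word-final voiced obstruent 'z' becomes voiceless 's'. 'mostosjoz' -> 'mostosjos'
Final form: 'mostosjos'

mostosjos


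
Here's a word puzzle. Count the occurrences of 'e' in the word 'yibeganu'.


Letter 'e' in 'yibeganu': found at position(s) 4 = 1 occurrence(s).

1


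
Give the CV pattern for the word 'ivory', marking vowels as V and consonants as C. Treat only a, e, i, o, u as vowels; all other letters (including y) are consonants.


Letter mapping: i = V, v = C, o = V, r = C, y = C.

VCVCC


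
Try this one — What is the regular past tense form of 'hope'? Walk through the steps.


Apply rule: Add -d (word ends in -e). 'hope' becomes 'hoped'.

hoped


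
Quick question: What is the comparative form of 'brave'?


Apply comparative formation (ends in e: add -r): 'brave' -> 'braver'.

braver


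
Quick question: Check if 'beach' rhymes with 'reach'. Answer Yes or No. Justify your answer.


Rime (stressed vowel + following sounds) of 'beach': -each = /iːtʃ/
Rime of 'reach': -each = /iːtʃ/
/iːtʃ/ and /iːtʃ/ are the same ending sound, so the words rhyme.

Yes


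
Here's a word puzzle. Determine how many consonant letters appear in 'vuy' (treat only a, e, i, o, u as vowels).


Consonants in 'vuy': v, y = 2 consonants.

2


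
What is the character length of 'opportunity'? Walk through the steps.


Spell out 'opportunity' and number each letter: o(1), p(2), p(3), o(4), r(5), t(6), u(7), n(8), i(9), t(10), y(11). Total: 11 letters.

11


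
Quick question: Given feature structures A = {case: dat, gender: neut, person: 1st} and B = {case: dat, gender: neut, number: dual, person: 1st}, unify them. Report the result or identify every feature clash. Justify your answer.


Compare features:
case: A=dat vs B=dat -> unified: dat
gender: A=neut vs B=neut -> unified: neut
number: A=_ vs B=dual -> unified: dual
person: A=1st vs B=1st -> unified: 1st
No clashes found.

Unified: {case: dat, gender: neut, number: dual, person: 1st}


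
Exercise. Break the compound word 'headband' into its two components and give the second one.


Split 'headband' into 'head' + 'band'. The second part is 'band'.

band


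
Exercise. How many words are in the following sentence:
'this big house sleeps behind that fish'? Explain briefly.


Split into words: this | big | house | sleeps | behind | that | fish = 7 words.

7


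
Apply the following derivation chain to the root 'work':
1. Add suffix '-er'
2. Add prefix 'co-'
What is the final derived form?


Step 1: Add suffix '-er' to 'work' = 'worker'
Step 2: Add prefix 'co-' to 'worker' = 'coworker'

coworker


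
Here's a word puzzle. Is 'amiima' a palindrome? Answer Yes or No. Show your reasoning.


Forward: 'amiima'
Reversed: 'amiima'
They are identical.

Yes


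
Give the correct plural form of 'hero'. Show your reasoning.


Apply rule: Add -es (consonant + o). 'hero' becomes 'heroes'.

heroes


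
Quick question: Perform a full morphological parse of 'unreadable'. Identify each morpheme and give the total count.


Step 1: Identify prefix: 'un' (meaning: not/reverse)
Step 2: Identify root: 'read'
Step 3: Identify suffix(es): 'able'
Decomposition: un- (prefix: not/reverse) + read (root) + -able (suffix: capable of)
Total morphemes: 3

3 morphemes (un- (prefix: not/reverse) + read (root) + -able (suffix: capable of))


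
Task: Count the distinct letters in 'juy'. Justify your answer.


Unique letters in 'juy': {j, u, y} = 3 distinct letters.

3


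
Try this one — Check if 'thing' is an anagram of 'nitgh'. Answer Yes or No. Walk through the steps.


Sorted letters of 'thing': 'ghint'
Sorted letters of 'nitgh': 'ghint'
They match.

Yes


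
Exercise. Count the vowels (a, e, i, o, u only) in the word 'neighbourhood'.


Vowels in 'neighbourhood': e, i, o, u, o, o = 6 vowels.

6


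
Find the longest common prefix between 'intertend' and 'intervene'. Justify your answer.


Compare from the start: 5 characters match: 'inter'. Mismatch at position 6: 't' vs 'v'.

inter


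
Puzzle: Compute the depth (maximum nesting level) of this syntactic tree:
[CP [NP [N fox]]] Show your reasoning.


Count bracket nesting levels:
'[' at pos 0: depth = 1
'[' at pos 4: depth = 2
'[' at pos 8: depth = 3
Maximum depth reached: 3

3


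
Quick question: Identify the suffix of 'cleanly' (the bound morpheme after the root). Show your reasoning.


The word 'cleanly' = 'clean' (root) + '-ly' (suffix). The suffix is '-ly'.

ly


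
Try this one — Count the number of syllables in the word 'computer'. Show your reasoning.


Break 'computer' into syllables: com-pu-ter -> com | pu | ter = 3 syllables

3 syllables


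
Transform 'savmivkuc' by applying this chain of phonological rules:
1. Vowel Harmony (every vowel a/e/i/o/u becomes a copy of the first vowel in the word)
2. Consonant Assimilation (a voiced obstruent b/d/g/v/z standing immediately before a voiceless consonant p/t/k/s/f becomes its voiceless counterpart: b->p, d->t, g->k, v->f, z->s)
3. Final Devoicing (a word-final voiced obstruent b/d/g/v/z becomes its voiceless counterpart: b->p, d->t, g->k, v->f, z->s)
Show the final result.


Starting form: 'savmivkuc'
Rule 1: Vowel Harmony: all vowels become 'a' (matching first vowel). 'savmivkuc' -> 'savmavkac'
Rule 2: Consonant Assimilation: voiced obstruent before voiceless consonant becomes voiceless ('vk' -> 'fk'). 'savmavkac' -> 'savmafkac'
Rule 3: Final Devoicing: final consonant 'c' is not one of the voiced obstruents b/d/g/v/z. No change.
Final form: 'savmafkac'

savmafkac


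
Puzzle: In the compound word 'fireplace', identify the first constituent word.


Split 'fireplace' into 'fire' + 'place'. The first part is 'fire'.

fire


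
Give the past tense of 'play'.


Apply rule: Add -ed. 'play' becomes 'played'.

played


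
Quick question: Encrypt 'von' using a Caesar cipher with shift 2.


Shift each letter by 2: v -> x, o -> q, n -> p. Result: 'xqp'.

xqp


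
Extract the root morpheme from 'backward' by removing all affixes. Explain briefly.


Remove suffix '-ward' from 'backward' to get root 'back'.

back


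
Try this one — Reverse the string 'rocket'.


Reverse 'rocket' character by character: 'tekcor'.

tekcor


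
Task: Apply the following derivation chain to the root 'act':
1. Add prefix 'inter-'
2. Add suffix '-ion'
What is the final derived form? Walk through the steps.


Step 1: Add prefix 'inter-' to 'act' = 'interact'
Step 2: Add suffix '-ion' to 'interact' = 'interaction'

interaction


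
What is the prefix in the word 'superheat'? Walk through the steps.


The word 'superheat' = 'super' (prefix) + 'heat' (root). The prefix is 'super'.

super


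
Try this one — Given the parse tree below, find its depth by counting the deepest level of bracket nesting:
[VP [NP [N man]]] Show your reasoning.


Count bracket nesting levels:
'[' at pos 0: depth = 1
'[' at pos 4: depth = 2
'[' at pos 8: depth = 3
Maximum depth reached: 3

3


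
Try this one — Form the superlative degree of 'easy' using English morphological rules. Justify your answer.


Apply superlative formation (consonant + y: change y to i, add -est): 'easy' -> 'easiest'.

easiest


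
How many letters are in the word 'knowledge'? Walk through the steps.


Spell out 'knowledge' and number each letter: k(1), n(2), o(3), w(4), l(5), e(6), d(7), g(8), e(9). Total: 9 letters.

9


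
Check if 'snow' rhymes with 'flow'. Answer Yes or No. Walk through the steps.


Rime (stressed vowel + following sounds) of 'snow': -ow = /oʊ/
Rime of 'flow': -ow = /oʊ/
/oʊ/ and /oʊ/ are the same ending sound, so the words rhyme.

Yes


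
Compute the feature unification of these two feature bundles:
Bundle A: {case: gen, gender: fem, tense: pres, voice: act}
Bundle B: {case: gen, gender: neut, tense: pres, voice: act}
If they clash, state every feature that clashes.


Compare features:
case: A=gen vs B=gen -> unified: gen
gender: A=fem vs B=neut -> CLASH
tense: A=pres vs B=pres -> unified: pres
voice: A=act vs B=act -> unified: act
Clash detected on feature 'gender' (fem vs neut); unification fails.

CLASH on 'gender' (fem vs neut)


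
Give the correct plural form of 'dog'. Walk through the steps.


Apply rule: Add -s. 'dog' becomes 'dogs'.

dogs


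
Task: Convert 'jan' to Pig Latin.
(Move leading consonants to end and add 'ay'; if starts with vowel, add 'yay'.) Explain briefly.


'jan': move consonant cluster 'j' to end and add 'ay': 'anjay'.

anjay


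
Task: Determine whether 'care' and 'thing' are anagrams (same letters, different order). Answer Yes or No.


Sorted letters of 'care': 'acer'
Sorted letters of 'thing': 'ghint'
They do not match.

No


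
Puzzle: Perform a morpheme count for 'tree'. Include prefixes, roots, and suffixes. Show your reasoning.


Decomposition: tree (free morpheme) = 1 morpheme(s)

1 morphemes


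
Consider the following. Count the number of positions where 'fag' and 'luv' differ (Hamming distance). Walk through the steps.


Alignment:
Position 1: 'f' vs 'l' = DIFFER
Position 2: 'a' vs 'u' = DIFFER
Position 3: 'g' vs 'v' = DIFFER
Total differences: 3

3


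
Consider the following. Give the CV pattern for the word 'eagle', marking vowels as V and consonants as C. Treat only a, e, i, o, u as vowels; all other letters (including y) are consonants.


Letter mapping: e = V, a = V, g = C, l = C, e = V.

VVCCV


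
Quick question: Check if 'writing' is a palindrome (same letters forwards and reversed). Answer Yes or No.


Forward: 'writing'
Reversed: 'gnitirw'
They differ.

No


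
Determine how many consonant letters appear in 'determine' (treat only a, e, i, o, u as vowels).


Consonants in 'determine': d, t, r, m, n = 5 consonants.

5


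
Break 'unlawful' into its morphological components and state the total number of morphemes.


Step 1: Identify prefix: 'un' (meaning: not/reverse)
Step 2: Identify root: 'law'
Step 3: Identify suffix(es): 'ful'
Decomposition: un- (prefix: not/reverse) + law (root) + -ful (suffix: full of)
Total morphemes: 3

3 morphemes (un- (prefix: not/reverse) + law (root) + -ful (suffix: full of))


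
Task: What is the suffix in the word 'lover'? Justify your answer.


The word 'lover' = 'love' (root) + '-er' (suffix). The suffix is '-er'.

er


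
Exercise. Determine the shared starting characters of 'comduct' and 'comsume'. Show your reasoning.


Compare from the start: 3 characters match: 'com'. Mismatch at position 4: 'd' vs 's'.

com


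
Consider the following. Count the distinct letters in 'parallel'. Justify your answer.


Unique letters in 'parallel': {a, e, l, p, r} = 5 distinct letters.

5


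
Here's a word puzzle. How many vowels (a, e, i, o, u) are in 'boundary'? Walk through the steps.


Vowels in 'boundary': o, u, a = 3 vowels.

3


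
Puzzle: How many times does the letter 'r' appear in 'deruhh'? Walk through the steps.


Letter 'r' in 'deruhh': found at position(s) 3 = 1 occurrence(s).

1


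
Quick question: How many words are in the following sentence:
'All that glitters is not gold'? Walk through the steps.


Split into words: All | that | glitters | is | not | gold = 6 words.

6


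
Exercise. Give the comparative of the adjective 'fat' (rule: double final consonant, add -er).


Apply comparative formation (double final consonant, add -er): 'fat' -> 'fatter'.

fatter


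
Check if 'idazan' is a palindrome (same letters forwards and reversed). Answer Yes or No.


Forward: 'idazan'
Reversed: 'nazadi'
They differ.

No


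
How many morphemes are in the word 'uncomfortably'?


Decomposition: un- (prefix) + comfort (root) + -able (suffix) + -ly (suffix) = 4 morpheme(s)

4 morphemes


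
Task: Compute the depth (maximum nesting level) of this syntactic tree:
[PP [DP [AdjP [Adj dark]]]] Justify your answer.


Count bracket nesting levels:
'[' at pos 0: depth = 1
'[' at pos 4: depth = 2
'[' at pos 8: depth = 3
'[' at pos 14: depth = 4
Maximum depth reached: 4

4


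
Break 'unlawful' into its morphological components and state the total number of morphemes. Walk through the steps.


Step 1: Identify prefix: 'un' (meaning: not/reverse)
Step 2: Identify root: 'law'
Step 3: Identify suffix(es): 'ful'
Decomposition: un- (prefix: not/reverse) + law (root) + -ful (suffix: full of)
Total morphemes: 3

3 morphemes (un- (prefix: not/reverse) + law (root) + -ful (suffix: full of))


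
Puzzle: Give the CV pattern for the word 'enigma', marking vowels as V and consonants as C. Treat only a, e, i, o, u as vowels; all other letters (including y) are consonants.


Letter mapping: e = V, n = C, i = V, g = C, m = C, a = V.

VCVCCV


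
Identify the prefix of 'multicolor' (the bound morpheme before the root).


The word 'multicolor' = 'multi' (prefix) + 'color' (root). The prefix is 'multi'.

multi


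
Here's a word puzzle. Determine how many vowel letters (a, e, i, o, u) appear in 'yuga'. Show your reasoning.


Vowels in 'yuga': u, a = 2 vowels.

2


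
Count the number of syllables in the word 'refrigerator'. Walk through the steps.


Break 'refrigerator' into syllables: re-frig-er-a-tor -> re | frig | er | a | tor = 5 syllables

5 syllables


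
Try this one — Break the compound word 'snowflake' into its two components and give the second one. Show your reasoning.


Split 'snowflake' into 'snow' + 'flake'. The second part is 'flake'.

flake


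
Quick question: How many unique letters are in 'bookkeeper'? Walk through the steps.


Unique letters in 'bookkeeper': {b, e, k, o, p, r} = 6 distinct letters.

6


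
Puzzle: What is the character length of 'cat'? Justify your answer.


Spell out 'cat' and number each letter: c(1), a(2), t(3). Total: 3 letters.

3


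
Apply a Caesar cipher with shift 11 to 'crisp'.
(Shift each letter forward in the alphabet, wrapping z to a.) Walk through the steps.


Shift each letter by 11: c -> n, r -> c, i -> t, s -> d, p -> a. Result: 'nctda'.

nctda


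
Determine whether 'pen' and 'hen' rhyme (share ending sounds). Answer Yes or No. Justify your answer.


Rime (stressed vowel + following sounds) of 'pen': -en = /ɛn/
Rime of 'hen': -en = /ɛn/
/ɛn/ and /ɛn/ are the same ending sound, so the words rhyme.

Yes


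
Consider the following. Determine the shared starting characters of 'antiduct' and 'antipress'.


Compare from the start: 4 characters match: 'anti'. Mismatch at position 5: 'd' vs 'p'.

anti


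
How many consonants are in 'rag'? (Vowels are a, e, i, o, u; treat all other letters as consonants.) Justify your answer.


Consonants in 'rag': r, g = 2 consonants.

2


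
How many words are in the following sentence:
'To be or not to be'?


Split into words: To | be | or | not | to | be = 6 words.

6


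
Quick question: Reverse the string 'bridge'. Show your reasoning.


Reverse 'bridge' character by character: 'egdirb'.

egdirb


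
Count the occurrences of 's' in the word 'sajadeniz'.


Letter 's' in 'sajadeniz': found at position(s) 1 = 1 occurrence(s).

1


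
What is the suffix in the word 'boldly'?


The word 'boldly' = 'bold' (root) + '-ly' (suffix). The suffix is '-ly'.

ly


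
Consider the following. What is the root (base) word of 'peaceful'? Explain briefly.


Remove suffix '-ful' from 'peaceful' to get root 'peace'.

peace


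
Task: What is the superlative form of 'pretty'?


Apply superlative formation (consonant + y: change y to i, add -est): 'pretty' -> 'prettiest'.

prettiest


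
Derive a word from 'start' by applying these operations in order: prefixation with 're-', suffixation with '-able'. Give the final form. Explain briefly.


Step 1: Add prefix 're-' to 'start' = 'restart'
Step 2: Add suffix '-able' to 'restart' = 'restartable'

restartable


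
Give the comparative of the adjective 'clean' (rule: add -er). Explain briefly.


Apply comparative formation (add -er): 'clean' -> 'cleaner'.

cleaner


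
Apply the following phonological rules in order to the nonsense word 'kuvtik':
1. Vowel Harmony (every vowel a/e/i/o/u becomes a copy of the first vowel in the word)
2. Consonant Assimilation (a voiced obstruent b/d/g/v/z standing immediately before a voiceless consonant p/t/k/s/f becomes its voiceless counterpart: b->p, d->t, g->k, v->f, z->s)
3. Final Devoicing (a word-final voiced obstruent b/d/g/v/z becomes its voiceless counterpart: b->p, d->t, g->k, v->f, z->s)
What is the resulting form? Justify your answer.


Starting form: 'kuvtik'
Rule 1: Vowel Harmony: all vowels become 'u' (matching first vowel). 'kuvtik' -> 'kuvtuk'
Rule 2: Consonant Assimilation: voiced obstruent before voiceless consonant becomes voiceless ('vt' -> 'ft'). 'kuvtuk' -> 'kuftuk'
Rule 3: Final Devoicing: final consonant 'k' is not one of the voiced obstruents b/d/g/v/z. No change.
Final form: 'kuftuk'

kuftuk


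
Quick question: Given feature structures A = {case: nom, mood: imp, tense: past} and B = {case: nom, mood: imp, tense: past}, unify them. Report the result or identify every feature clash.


Compare features:
case: A=nom vs B=nom -> unified: nom
mood: A=imp vs B=imp -> unified: imp
tense: A=past vs B=past -> unified: past
No clashes found.

Unified: {case: nom, mood: imp, tense: past}


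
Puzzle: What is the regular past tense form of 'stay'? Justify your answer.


Apply rule: Add -ed. 'stay' becomes 'stayed'.

stayed


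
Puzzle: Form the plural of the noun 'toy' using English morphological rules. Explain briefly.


Apply rule: Add -s. 'toy' becomes 'toys'.

toys


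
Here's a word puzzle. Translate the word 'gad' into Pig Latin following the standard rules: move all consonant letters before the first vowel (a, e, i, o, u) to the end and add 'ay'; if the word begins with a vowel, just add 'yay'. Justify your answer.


'gad': move consonant cluster 'g' to end and add 'ay': 'adgay'.

adgay


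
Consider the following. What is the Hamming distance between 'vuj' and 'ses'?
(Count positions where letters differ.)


Alignment:
Position 1: 'v' vs 's' = DIFFER
Position 2: 'u' vs 'e' = DIFFER
Position 3: 'j' vs 's' = DIFFER
Total differences: 3

3


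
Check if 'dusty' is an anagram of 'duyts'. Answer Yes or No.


Sorted letters of 'dusty': 'dstuy'
Sorted letters of 'duyts': 'dstuy'
They match.

Yes


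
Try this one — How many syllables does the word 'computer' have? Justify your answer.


Break 'computer' into syllables: com-pu-ter -> com | pu | ter = 3 syllables

3 syllables


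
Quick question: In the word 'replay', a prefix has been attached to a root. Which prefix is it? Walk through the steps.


The word 'replay' = 're' (prefix) + 'play' (root). The prefix is 're'.

re


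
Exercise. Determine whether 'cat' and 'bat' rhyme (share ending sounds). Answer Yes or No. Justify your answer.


Rime (stressed vowel + following sounds) of 'cat': -at = /æt/
Rime of 'bat': -at = /æt/
/æt/ and /æt/ are the same ending sound, so the words rhyme.

Yes


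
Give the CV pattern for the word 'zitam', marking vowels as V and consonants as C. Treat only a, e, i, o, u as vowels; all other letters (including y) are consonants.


Letter mapping: z = C, i = V, t = C, a = V, m = C.

CVCVC


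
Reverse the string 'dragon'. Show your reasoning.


Reverse 'dragon' character by character: 'nogard'.

nogard


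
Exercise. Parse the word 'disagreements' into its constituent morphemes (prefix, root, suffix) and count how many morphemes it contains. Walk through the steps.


Step 1: Identify prefix: 'dis' (meaning: not/apart)
Step 2: Identify root: 'agree'
Step 3: Identify suffix(es): 'ment, s'
Decomposition: dis- (prefix: not/apart) + agree (root) + -ment (suffix: action/result) + -s (plural)
Total morphemes: 4

4 morphemes (dis- (prefix: not/apart) + agree (root) + -ment (suffix: action/result) + -s (plural))


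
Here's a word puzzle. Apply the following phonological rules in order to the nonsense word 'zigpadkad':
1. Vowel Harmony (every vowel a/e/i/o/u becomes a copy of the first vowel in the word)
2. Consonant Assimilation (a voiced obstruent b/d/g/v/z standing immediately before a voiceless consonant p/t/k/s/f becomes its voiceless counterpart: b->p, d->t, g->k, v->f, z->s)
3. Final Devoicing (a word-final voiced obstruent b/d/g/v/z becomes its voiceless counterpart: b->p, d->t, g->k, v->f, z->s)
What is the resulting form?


Starting form: 'zigpadkad'
Rule 1: Vowel Harmony: all vowels become 'i' (matching first vowel). 'zigpadkad' -> 'zigpidkid'
Rule 2: Consonant Assimilation: voiced obstruent before voiceless consonant becomes voiceless ('gp' -> 'kp', 'dk' -> 'tk'). 'zigpidkid' -> 'zikpitkid'
Rule 3: Final Devoicing: word-final voiced obstruent 'd' becomes voiceless 't'. 'zikpitkid' -> 'zikpitkit'
Final form: 'zikpitkit'

zikpitkit


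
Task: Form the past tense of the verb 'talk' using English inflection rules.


Apply rule: Add -ed. 'talk' becomes 'talked'.

talked


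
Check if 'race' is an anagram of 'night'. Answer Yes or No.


Sorted letters of 'race': 'acer'
Sorted letters of 'night': 'ghint'
They do not match.

No


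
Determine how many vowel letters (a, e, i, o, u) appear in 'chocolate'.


Vowels in 'chocolate': o, o, a, e = 4 vowels.

4


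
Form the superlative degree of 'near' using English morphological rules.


Apply superlative formation (add -est): 'near' -> 'nearest'.

nearest


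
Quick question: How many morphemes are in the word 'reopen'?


Decomposition: re- (prefix) + open (root) = 2 morpheme(s)

2 morphemes


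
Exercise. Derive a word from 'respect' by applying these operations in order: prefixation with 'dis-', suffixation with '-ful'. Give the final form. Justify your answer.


Step 1: Add prefix 'dis-' to 'respect' = 'disrespect'
Step 2: Add suffix '-ful' to 'disrespect' = 'disrespectful'

disrespectful


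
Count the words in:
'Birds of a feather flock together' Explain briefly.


Split into words: Birds | of | a | feather | flock | together = 6 words.

6


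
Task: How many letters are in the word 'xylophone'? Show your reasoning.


Spell out 'xylophone' and number each letter: x(1), y(2), l(3), o(4), p(5), h(6), o(7), n(8), e(9). Total: 9 letters.

9


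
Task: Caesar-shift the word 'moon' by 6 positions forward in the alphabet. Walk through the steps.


Shift each letter by 6: m -> s, o -> u, o -> u, n -> t. Result: 'suut'.

suut


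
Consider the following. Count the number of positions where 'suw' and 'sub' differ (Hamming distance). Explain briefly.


Alignment:
Position 1: 's' vs 's' = match
Position 2: 'u' vs 'u' = match
Position 3: 'w' vs 'b' = DIFFER
Total differences: 1

1


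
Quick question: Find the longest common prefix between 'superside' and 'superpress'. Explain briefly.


Compare from the start: 5 characters match: 'super'. Mismatch at position 6: 's' vs 'p'.

super


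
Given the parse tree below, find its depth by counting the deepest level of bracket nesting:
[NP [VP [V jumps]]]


Count bracket nesting levels:
'[' at pos 0: depth = 1
'[' at pos 4: depth = 2
'[' at pos 8: depth = 3
Maximum depth reached: 3

3


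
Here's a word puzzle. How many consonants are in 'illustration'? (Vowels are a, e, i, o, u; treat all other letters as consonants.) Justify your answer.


Consonants in 'illustration': l, l, s, t, r, t, n = 7 consonants.

7
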